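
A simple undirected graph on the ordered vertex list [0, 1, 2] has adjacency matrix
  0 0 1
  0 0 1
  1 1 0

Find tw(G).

1

A width-1 tree decomposition is:
Bags: B1 = {1, 2}  B2 = {0, 2}
Tree: B1–B2
Each bag holds 2 vertices, so the decomposition has width 1, which upper-bounds the treewidth. Since G has at least one edge (e.g. 2–1), it is not an edgeless graph, so tw(G) ≥ 1. The upper and lower bounds meet at 1, so that is the treewidth.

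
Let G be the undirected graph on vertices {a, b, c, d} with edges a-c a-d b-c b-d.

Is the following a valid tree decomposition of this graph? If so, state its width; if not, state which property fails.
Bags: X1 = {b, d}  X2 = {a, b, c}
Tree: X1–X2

A tree decomposition must satisfy three properties: every vertex lies in some bag; for every edge, both endpoints lie together in some bag; and for every vertex, the bags containing it form a connected subtree. Here edge (a,d) lies in no bag, so the decomposition is invalid.

No — edge (a,d) lies in no bag.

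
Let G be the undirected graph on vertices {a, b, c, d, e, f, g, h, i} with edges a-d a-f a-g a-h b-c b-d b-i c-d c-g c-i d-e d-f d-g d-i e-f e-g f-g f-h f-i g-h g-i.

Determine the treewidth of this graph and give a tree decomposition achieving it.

Treewidth 3.
One optimal decomposition is:
Bags: B1 = {b, c, d, i}  B2 = {c, d, g, i}  B3 = {d, f, g, i}  B4 = {a, d, f, g}  B5 = {a, f, g, h}  B6 = {d, e, f, g}
Tree: B1–B2, B2–B3, B3–B4, B4–B5, B3–B6

Every bag has size at most 4, so the width is 4 − 1 = 3 and tw(G) ≤ 3. For the lower bound, the 4 vertices {c, d, g, i} are pairwise adjacent, and any tree decomposition puts a clique entirely inside one bag — forcing width ≥ 3. Therefore the treewidth is 3.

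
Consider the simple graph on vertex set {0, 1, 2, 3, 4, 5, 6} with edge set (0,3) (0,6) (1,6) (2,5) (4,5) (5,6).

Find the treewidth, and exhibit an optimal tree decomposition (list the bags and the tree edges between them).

Every bag has size at most 2, so the width is 2 − 1 = 1 and tw(G) ≤ 1. G has an edge, so its treewidth is at least 1. Combining the bounds, tw(G) = 1.

Treewidth 1.
Bags: B1 = {0, 6}  B2 = {5, 6}  B3 = {1, 6}  B4 = {0, 3}  B5 = {4, 5}  B6 = {2, 5}
Tree: B1–B2, B2–B3, B1–B4, B2–B5, B5–B6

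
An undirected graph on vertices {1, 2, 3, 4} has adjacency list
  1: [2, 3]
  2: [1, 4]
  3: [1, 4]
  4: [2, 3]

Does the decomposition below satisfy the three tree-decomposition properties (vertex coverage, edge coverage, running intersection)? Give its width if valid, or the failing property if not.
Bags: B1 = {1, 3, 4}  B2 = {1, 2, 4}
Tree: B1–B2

Yes; width 2.

Vertex coverage: the bags together contain {1, 2, 3, 4}, the full vertex set. Edge coverage: each edge of G has both endpoints in at least one bag. Running intersection: for every vertex, the bags containing it form a connected subtree. All three properties hold, so this is a valid tree decomposition of width max|bag| − 1 = 2, and hence tw(G) ≤ 2.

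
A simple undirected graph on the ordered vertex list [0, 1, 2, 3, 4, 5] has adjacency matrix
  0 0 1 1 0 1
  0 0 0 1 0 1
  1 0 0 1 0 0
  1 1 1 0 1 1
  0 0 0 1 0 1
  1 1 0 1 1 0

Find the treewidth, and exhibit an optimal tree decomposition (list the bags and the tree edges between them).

Treewidth 2.
One such decomposition:
Bags: B1 = {0, 2, 3}  B2 = {0, 3, 5}  B3 = {3, 4, 5}  B4 = {1, 3, 5}
Tree: B1–B2, B2–B3, B2–B4

The largest bag has 3 vertices, giving width 2; this decomposition certifies tw(G) ≤ 2. On the other hand G contains the 3-clique {0, 2, 3}. A clique must lie in a single bag of any decomposition, so no decomposition can have width below 2. Combining the bounds, tw(G) = 2.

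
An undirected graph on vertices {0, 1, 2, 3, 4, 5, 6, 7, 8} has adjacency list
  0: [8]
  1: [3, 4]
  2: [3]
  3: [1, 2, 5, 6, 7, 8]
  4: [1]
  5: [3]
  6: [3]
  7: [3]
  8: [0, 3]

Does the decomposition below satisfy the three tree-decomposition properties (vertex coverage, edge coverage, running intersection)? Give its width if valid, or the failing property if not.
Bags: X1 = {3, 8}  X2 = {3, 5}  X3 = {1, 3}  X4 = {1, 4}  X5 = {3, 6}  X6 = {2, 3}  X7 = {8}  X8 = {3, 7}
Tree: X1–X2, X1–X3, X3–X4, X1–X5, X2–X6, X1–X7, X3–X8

A tree decomposition must satisfy three properties: every vertex lies in some bag; for every edge, both endpoints lie together in some bag; and for every vertex, the bags containing it form a connected subtree. Here vertex 0 appears in no bag, so the decomposition is invalid.

No — vertex 0 appears in no bag.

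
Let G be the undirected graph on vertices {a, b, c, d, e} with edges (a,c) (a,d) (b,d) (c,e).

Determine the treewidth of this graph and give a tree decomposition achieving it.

Treewidth 1.
One such decomposition:
Bags: B1 = {a, d}  B2 = {a, c}  B3 = {b, d}  B4 = {c, e}
Tree: B1–B2, B1–B3, B2–B4

Every bag has size at most 2, so the width is 2 − 1 = 1 and tw(G) ≤ 1. Any graph with an edge has treewidth ≥ 1, and G has the edge a–d. Hence tw(G) = 1 exactly.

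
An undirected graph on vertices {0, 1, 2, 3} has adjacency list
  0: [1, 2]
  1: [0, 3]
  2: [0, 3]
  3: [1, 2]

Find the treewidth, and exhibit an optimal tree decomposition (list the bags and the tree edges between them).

The largest bag has 3 vertices, giving width 2; this decomposition certifies tw(G) ≤ 2. For the lower bound, G contains the cycle 2–0–1–3–2, so G is not a forest; only forests have treewidth ≤ 1, hence tw(G) ≥ 2. Hence tw(G) = 2 exactly.

Treewidth 2.
One such decomposition:
Bags: B1 = {0, 1, 2}  B2 = {1, 2, 3}
Tree: B1–B2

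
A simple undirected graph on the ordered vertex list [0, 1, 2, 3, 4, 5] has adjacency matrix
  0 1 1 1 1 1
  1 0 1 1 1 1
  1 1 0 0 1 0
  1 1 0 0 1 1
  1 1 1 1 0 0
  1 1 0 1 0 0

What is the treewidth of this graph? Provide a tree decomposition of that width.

Treewidth 3.
Bags: B1 = {0, 1, 3, 5}  B2 = {0, 1, 3, 4}  B3 = {0, 1, 2, 4}
Tree: B1–B2, B2–B3

Every bag has size at most 4, so the width is 4 − 1 = 3 and tw(G) ≤ 3. For the lower bound, the 4 vertices {0, 1, 2, 4} are pairwise adjacent, and any tree decomposition puts a clique entirely inside one bag — forcing width ≥ 3. The upper and lower bounds meet at 3, so that is the treewidth.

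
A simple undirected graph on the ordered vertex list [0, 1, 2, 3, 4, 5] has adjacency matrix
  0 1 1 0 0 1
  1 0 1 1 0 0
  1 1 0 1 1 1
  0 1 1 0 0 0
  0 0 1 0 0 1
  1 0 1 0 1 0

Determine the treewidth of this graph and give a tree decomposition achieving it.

Treewidth 2.
One optimal decomposition is:
Bags: B1 = {0, 1, 2}  B2 = {0, 2, 5}  B3 = {2, 4, 5}  B4 = {1, 2, 3}
Tree: B1–B2, B2–B3, B1–B4

Every bag has size at most 3, so the width is 3 − 1 = 2 and tw(G) ≤ 2. For the lower bound, the 3 vertices {0, 1, 2} are pairwise adjacent, and any tree decomposition puts a clique entirely inside one bag — forcing width ≥ 2. Therefore the treewidth is 2.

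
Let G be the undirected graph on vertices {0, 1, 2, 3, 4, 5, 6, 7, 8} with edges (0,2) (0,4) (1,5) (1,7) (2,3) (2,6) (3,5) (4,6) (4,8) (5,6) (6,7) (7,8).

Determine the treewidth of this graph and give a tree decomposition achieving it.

Every bag has size at most 4, so the width is 4 − 1 = 3 and tw(G) ≤ 3. For the lower bound: the 4 vertex sets {0,2,3}, {4}, {6}, {1,5,7,8} are disjoint, each induces a connected subgraph, and every pair is joined by at least one edge of G. Contracting each set to a single vertex therefore yields K_{4} as a minor, and since treewidth is minor-monotone, tw(G) ≥ tw(K_{4}) = 3. The upper and lower bounds meet at 3, so that is the treewidth.

Treewidth 3.
Bags: B1 = {0, 2, 3, 4}  B2 = {2, 3, 4, 6}  B3 = {3, 4, 5, 6}  B4 = {4, 5, 6, 8}  B5 = {5, 6, 7, 8}  B6 = {1, 5, 7, 8}
Tree: B1–B2, B2–B3, B3–B4, B4–B5, B5–B6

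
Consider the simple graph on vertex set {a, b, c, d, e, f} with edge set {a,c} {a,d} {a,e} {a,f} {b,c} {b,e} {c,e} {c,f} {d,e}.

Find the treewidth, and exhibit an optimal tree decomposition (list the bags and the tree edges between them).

Treewidth 2.
One such decomposition:
Bags: B1 = {a, d, e}  B2 = {a, c, e}  B3 = {b, c, e}  B4 = {a, c, f}
Tree: B1–B2, B2–B3, B2–B4

Every bag has size at most 3, so the width is 3 − 1 = 2 and tw(G) ≤ 2. On the other hand G contains the 3-clique {a, d, e}. A clique must lie in a single bag of any decomposition, so no decomposition can have width below 2. Combining the bounds, tw(G) = 2.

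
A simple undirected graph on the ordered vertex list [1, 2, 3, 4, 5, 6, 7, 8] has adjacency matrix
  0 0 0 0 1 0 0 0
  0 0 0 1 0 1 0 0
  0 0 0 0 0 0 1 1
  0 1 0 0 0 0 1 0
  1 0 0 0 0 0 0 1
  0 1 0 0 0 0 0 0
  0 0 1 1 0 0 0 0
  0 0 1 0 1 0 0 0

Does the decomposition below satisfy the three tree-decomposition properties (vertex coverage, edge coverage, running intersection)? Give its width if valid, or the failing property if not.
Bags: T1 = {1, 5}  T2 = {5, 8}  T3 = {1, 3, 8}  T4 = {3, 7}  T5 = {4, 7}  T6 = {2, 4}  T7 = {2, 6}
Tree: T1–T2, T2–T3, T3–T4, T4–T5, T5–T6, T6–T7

No — bags containing vertex 1 are not connected in the tree.

A tree decomposition must satisfy three properties: every vertex lies in some bag; for every edge, both endpoints lie together in some bag; and for every vertex, the bags containing it form a connected subtree. Here bags containing vertex 1 are not connected in the tree, so the decomposition is invalid.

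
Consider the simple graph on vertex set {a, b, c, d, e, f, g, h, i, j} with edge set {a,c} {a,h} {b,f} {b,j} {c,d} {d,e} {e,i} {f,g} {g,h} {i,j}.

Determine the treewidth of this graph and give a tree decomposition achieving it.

Treewidth 2.
One optimal decomposition is:
Bags: B1 = {d, e, i}  B2 = {c, d, i}  B3 = {a, c, i}  B4 = {a, h, i}  B5 = {g, h, i}  B6 = {f, g, i}  B7 = {b, f, i}  B8 = {b, i, j}
Tree: B1–B2, B2–B3, B3–B4, B4–B5, B5–B6, B6–B7, B7–B8

Every bag has size at most 3, so the width is 3 − 1 = 2 and tw(G) ≤ 2. For the lower bound, G contains the cycle i–e–d–c–a–h–g–f–b–j–i, so G is not a forest; only forests have treewidth ≤ 1, hence tw(G) ≥ 2. Combining the bounds, tw(G) = 2.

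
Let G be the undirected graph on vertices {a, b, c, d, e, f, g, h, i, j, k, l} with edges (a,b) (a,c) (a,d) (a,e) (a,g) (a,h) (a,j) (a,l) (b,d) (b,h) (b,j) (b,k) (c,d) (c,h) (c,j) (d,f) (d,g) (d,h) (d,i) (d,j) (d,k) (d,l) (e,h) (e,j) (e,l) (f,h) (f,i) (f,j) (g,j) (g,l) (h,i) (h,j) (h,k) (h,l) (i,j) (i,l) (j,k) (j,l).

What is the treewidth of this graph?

A width-4 tree decomposition is:
Bags: B1 = {a, d, h, j, l}  B2 = {a, b, d, h, j}  B3 = {a, e, h, j, l}  B4 = {a, c, d, h, j}  B5 = {a, d, g, j, l}  B6 = {b, d, h, j, k}  B7 = {d, h, i, j, l}  B8 = {d, f, h, i, j}
Tree: B1–B2, B1–B3, B1–B4, B1–B5, B2–B6, B1–B7, B7–B8
Each bag holds 5 vertices, so the decomposition has width 4, which upper-bounds the treewidth. On the other hand G contains the 5-clique {a, d, g, j, l}. A clique must lie in a single bag of any decomposition, so no decomposition can have width below 4. Hence tw(G) = 4 exactly.

4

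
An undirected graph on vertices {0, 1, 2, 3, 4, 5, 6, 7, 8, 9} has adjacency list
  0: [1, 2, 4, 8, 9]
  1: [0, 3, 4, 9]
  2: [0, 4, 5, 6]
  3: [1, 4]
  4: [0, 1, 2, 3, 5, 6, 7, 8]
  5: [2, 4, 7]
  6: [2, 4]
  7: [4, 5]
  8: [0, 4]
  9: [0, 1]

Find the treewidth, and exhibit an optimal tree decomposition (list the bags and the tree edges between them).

Every bag has size at most 3, so the width is 3 − 1 = 2 and tw(G) ≤ 2. Conversely, {0, 1, 9} is a clique of size 3, and the vertices of any clique must share a bag in every tree decomposition; so some bag has ≥ 3 vertices and tw(G) ≥ 2. The upper and lower bounds meet at 2, so that is the treewidth.

Treewidth 2.
One such decomposition:
Bags: B1 = {0, 1, 9}  B2 = {0, 1, 4}  B3 = {0, 2, 4}  B4 = {2, 4, 6}  B5 = {2, 4, 5}  B6 = {4, 5, 7}  B7 = {1, 3, 4}  B8 = {0, 4, 8}
Tree: B1–B2, B2–B3, B3–B4, B3–B5, B5–B6, B2–B7, B2–B8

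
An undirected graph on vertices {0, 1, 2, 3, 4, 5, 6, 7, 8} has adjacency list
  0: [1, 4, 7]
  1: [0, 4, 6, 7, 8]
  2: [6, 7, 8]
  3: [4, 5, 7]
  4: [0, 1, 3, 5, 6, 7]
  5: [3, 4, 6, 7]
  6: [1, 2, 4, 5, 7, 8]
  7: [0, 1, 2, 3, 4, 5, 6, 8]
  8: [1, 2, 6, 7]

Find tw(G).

3

A width-3 tree decomposition is:
Bags: B1 = {4, 5, 6, 7}  B2 = {1, 4, 6, 7}  B3 = {1, 6, 7, 8}  B4 = {0, 1, 4, 7}  B5 = {2, 6, 7, 8}  B6 = {3, 4, 5, 7}
Tree: B1–B2, B2–B3, B2–B4, B3–B5, B1–B6
The largest bag has 4 vertices, giving width 3; this decomposition certifies tw(G) ≤ 3. For the lower bound, the 4 vertices {1, 6, 7, 8} are pairwise adjacent, and any tree decomposition puts a clique entirely inside one bag — forcing width ≥ 3. Hence tw(G) = 3 exactly.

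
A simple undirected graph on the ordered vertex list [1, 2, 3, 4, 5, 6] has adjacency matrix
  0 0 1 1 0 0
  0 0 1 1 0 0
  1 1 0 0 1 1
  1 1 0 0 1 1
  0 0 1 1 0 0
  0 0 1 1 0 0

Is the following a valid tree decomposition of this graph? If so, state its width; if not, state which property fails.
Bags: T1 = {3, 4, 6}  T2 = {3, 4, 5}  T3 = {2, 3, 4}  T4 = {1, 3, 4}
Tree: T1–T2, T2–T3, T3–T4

Vertex coverage: the bags together contain {1, 2, 3, 4, 5, 6}, the full vertex set. Edge coverage: each edge of G has both endpoints in at least one bag. Running intersection: for every vertex, the bags containing it form a connected subtree. All three properties hold, so this is a valid tree decomposition of width max|bag| − 1 = 2, and hence tw(G) ≤ 2.

Yes; width 2.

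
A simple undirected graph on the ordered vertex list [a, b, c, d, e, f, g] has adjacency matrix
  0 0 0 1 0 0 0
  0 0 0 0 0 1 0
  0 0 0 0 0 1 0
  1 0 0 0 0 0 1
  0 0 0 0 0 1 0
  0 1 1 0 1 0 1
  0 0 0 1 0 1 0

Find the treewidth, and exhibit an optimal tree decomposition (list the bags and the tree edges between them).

Each bag holds 2 vertices, so the decomposition has width 1, which upper-bounds the treewidth. Any graph with an edge has treewidth ≥ 1, and G has the edge f–g. The upper and lower bounds meet at 1, so that is the treewidth.

Treewidth 1.
One optimal decomposition is:
Bags: B1 = {f, g}  B2 = {b, f}  B3 = {d, g}  B4 = {e, f}  B5 = {c, f}  B6 = {a, d}
Tree: B1–B2, B1–B3, B2–B4, B4–B5, B3–B6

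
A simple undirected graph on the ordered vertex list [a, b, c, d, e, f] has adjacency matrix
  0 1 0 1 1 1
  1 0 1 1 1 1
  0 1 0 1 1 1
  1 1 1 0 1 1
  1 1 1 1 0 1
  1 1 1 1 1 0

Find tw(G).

A width-4 tree decomposition is:
Bags: B1 = {a, b, d, e, f}  B2 = {b, c, d, e, f}
Tree: B1–B2
Every bag has size at most 5, so the width is 5 − 1 = 4 and tw(G) ≤ 4. For the lower bound, the 5 vertices {b, c, d, e, f} are pairwise adjacent, and any tree decomposition puts a clique entirely inside one bag — forcing width ≥ 4. The upper and lower bounds meet at 4, so that is the treewidth.

4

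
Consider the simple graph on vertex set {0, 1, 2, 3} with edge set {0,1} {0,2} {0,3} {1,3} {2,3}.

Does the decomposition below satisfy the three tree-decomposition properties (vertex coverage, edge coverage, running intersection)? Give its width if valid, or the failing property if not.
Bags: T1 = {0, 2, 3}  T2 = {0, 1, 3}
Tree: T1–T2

Yes; width 2.

Checking the three conditions: (i) the bags cover all of {0, 1, 2, 3}; (ii) for each edge, some bag contains both endpoints; (iii) the bags containing any fixed vertex form a subtree. All hold, so the decomposition is valid with width 3 − 1 = 2.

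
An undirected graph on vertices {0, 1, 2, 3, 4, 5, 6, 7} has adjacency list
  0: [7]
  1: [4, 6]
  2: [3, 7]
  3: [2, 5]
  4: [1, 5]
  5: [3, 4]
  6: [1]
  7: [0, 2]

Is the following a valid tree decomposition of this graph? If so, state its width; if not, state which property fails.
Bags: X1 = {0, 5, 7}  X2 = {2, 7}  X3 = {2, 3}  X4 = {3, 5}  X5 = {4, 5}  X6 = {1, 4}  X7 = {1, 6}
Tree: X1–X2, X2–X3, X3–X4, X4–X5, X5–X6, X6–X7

No — bags containing vertex 5 are not connected in the tree.

A tree decomposition must satisfy three properties: every vertex lies in some bag; for every edge, both endpoints lie together in some bag; and for every vertex, the bags containing it form a connected subtree. Here bags containing vertex 5 are not connected in the tree, so the decomposition is invalid.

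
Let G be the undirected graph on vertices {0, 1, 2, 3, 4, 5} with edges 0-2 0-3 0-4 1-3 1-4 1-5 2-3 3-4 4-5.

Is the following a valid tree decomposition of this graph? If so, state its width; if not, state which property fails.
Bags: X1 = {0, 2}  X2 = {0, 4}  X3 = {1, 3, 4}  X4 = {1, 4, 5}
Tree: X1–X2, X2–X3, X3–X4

A tree decomposition must satisfy three properties: every vertex lies in some bag; for every edge, both endpoints lie together in some bag; and for every vertex, the bags containing it form a connected subtree. Here edge (3,0) lies in no bag, so the decomposition is invalid.

No — edge (3,0) lies in no bag.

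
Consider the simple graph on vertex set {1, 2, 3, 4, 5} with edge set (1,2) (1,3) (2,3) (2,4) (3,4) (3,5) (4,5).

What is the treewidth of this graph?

2

A width-2 tree decomposition is:
Bags: B1 = {2, 3, 4}  B2 = {3, 4, 5}  B3 = {1, 2, 3}
Tree: B1–B2, B1–B3
Every bag has size at most 3, so the width is 3 − 1 = 2 and tw(G) ≤ 2. For the lower bound, the 3 vertices {1, 2, 3} are pairwise adjacent, and any tree decomposition puts a clique entirely inside one bag — forcing width ≥ 2. Therefore the treewidth is 2.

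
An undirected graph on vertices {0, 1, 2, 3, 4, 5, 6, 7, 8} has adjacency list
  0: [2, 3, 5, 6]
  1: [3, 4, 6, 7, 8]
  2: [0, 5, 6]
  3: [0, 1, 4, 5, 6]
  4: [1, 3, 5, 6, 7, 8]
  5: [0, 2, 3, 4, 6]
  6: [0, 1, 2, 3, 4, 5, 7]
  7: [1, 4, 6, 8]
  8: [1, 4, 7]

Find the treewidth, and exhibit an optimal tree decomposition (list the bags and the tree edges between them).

Every bag has size at most 4, so the width is 4 − 1 = 3 and tw(G) ≤ 3. On the other hand G contains the 4-clique {1, 4, 7, 8}. A clique must lie in a single bag of any decomposition, so no decomposition can have width below 3. Therefore the treewidth is 3.

Treewidth 3.
One optimal decomposition is:
Bags: B1 = {1, 4, 7, 8}  B2 = {1, 4, 6, 7}  B3 = {1, 3, 4, 6}  B4 = {3, 4, 5, 6}  B5 = {0, 3, 5, 6}  B6 = {0, 2, 5, 6}
Tree: B1–B2, B2–B3, B3–B4, B4–B5, B5–B6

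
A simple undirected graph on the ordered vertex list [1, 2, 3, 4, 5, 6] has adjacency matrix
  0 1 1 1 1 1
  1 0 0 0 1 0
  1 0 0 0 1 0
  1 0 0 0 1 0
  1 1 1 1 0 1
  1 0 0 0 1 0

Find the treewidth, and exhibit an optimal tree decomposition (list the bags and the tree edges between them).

Every bag has size at most 3, so the width is 3 − 1 = 2 and tw(G) ≤ 2. On the other hand G contains the 3-clique {1, 2, 5}. A clique must lie in a single bag of any decomposition, so no decomposition can have width below 2. Combining the bounds, tw(G) = 2.

Treewidth 2.
Bags: B1 = {1, 2, 5}  B2 = {1, 3, 5}  B3 = {1, 4, 5}  B4 = {1, 5, 6}
Tree: B1–B2, B1–B3, B3–B4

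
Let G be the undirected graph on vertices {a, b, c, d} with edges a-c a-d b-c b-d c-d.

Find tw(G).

A width-2 tree decomposition is:
Bags: B1 = {a, c, d}  B2 = {b, c, d}
Tree: B1–B2
The largest bag has 3 vertices, giving width 2; this decomposition certifies tw(G) ≤ 2. For the lower bound, the 3 vertices {a, c, d} are pairwise adjacent, and any tree decomposition puts a clique entirely inside one bag — forcing width ≥ 2. Combining the bounds, tw(G) = 2.

2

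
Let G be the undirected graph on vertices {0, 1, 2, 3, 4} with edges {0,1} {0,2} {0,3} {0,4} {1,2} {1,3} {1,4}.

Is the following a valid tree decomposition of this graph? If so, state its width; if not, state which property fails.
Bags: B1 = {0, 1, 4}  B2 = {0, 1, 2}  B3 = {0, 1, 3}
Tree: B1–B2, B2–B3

Checking the three conditions: (i) the bags cover all of {0, 1, 2, 3, 4}; (ii) for each edge, some bag contains both endpoints; (iii) the bags containing any fixed vertex form a subtree. All hold, so the decomposition is valid with width 3 − 1 = 2.

Yes; width 2.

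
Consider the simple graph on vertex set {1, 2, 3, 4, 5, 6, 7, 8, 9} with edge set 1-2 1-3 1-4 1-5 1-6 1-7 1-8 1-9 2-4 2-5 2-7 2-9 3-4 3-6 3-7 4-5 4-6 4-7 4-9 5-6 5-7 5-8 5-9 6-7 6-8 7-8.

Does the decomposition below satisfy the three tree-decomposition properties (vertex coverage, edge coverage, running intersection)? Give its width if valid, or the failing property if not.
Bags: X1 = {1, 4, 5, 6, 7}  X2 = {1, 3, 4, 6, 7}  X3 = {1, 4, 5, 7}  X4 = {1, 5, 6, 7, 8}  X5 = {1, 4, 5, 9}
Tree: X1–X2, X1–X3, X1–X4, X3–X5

A tree decomposition must satisfy three properties: every vertex lies in some bag; for every edge, both endpoints lie together in some bag; and for every vertex, the bags containing it form a connected subtree. Here vertex 2 appears in no bag, so the decomposition is invalid.

No — vertex 2 appears in no bag.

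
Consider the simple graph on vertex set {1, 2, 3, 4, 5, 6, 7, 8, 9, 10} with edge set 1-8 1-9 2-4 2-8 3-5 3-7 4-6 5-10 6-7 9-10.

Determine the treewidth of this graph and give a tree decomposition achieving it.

Each bag holds 3 vertices, so the decomposition has width 2, which upper-bounds the treewidth. Since 4–2–8–1–9–10–5–3–7–6–4 is a cycle in G, G is not acyclic. Forests are exactly the graphs of treewidth ≤ 1, so tw(G) ≥ 2. Combining the bounds, tw(G) = 2.

Treewidth 2.
Bags: B1 = {2, 4, 8}  B2 = {1, 4, 8}  B3 = {1, 4, 9}  B4 = {4, 9, 10}  B5 = {4, 5, 10}  B6 = {3, 4, 5}  B7 = {3, 4, 7}  B8 = {4, 6, 7}
Tree: B1–B2, B2–B3, B3–B4, B4–B5, B5–B6, B6–B7, B7–B8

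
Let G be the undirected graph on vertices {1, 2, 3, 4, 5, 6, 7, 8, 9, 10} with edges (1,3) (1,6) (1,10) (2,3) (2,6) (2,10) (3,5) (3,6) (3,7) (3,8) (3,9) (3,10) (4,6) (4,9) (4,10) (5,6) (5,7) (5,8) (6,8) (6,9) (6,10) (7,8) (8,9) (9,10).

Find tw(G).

3

A width-3 tree decomposition is:
Bags: B1 = {1, 3, 6, 10}  B2 = {3, 6, 9, 10}  B3 = {3, 6, 8, 9}  B4 = {3, 5, 6, 8}  B5 = {2, 3, 6, 10}  B6 = {4, 6, 9, 10}  B7 = {3, 5, 7, 8}
Tree: B1–B2, B2–B3, B3–B4, B1–B5, B2–B6, B4–B7
Every bag has size at most 4, so the width is 4 − 1 = 3 and tw(G) ≤ 3. For the lower bound, the 4 vertices {3, 6, 8, 9} are pairwise adjacent, and any tree decomposition puts a clique entirely inside one bag — forcing width ≥ 3. The upper and lower bounds meet at 3, so that is the treewidth.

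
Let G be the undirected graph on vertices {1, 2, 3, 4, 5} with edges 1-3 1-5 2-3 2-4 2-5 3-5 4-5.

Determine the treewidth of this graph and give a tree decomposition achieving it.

Treewidth 2.
One such decomposition:
Bags: B1 = {2, 4, 5}  B2 = {2, 3, 5}  B3 = {1, 3, 5}
Tree: B1–B2, B2–B3

Each bag holds 3 vertices, so the decomposition has width 2, which upper-bounds the treewidth. For the lower bound, the 3 vertices {1, 3, 5} are pairwise adjacent, and any tree decomposition puts a clique entirely inside one bag — forcing width ≥ 2. Combining the bounds, tw(G) = 2.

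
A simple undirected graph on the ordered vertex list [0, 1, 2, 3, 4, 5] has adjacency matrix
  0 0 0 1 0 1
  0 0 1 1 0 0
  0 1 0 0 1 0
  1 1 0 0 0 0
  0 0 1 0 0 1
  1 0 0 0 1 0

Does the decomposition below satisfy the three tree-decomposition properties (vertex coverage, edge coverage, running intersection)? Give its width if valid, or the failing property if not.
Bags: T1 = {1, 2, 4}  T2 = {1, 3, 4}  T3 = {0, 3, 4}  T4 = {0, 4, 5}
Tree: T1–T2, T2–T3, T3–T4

Every vertex of G appears in some bag (union = {0, 1, 2, 3, 4, 5}); every edge is covered by a bag; and for each vertex v the set of bags containing v is connected in the bag tree. The decomposition is therefore valid. The largest bag has 3 vertices, so the width is 2.

Yes; width 2.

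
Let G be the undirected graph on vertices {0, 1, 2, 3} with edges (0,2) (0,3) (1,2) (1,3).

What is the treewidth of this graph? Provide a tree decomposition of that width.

Treewidth 2.
One optimal decomposition is:
Bags: B1 = {0, 1, 2}  B2 = {0, 1, 3}
Tree: B1–B2

Every bag has size at most 3, so the width is 3 − 1 = 2 and tw(G) ≤ 2. Since 1–2–0–3–1 is a cycle in G, G is not acyclic. Forests are exactly the graphs of treewidth ≤ 1, so tw(G) ≥ 2. Hence tw(G) = 2 exactly.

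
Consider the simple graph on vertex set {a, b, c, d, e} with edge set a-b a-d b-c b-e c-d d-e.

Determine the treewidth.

A width-2 tree decomposition is:
Bags: B1 = {a, b, d}  B2 = {b, c, d}  B3 = {b, d, e}
Tree: B1–B2, B2–B3
Every bag has size at most 3, so the width is 3 − 1 = 2 and tw(G) ≤ 2. Since a–d–c–b–a is a cycle in G, G is not acyclic. Forests are exactly the graphs of treewidth ≤ 1, so tw(G) ≥ 2. The upper and lower bounds meet at 2, so that is the treewidth.

2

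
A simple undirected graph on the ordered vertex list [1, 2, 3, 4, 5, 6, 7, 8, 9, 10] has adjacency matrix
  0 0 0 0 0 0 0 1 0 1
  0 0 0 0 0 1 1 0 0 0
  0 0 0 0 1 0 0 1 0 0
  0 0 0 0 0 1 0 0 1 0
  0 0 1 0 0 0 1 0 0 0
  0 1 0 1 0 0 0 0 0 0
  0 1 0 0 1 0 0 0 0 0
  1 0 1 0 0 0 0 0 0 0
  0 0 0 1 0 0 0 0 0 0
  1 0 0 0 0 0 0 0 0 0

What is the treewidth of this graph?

1

A width-1 tree decomposition is:
Bags: B1 = {4, 9}  B2 = {4, 6}  B3 = {2, 6}  B4 = {2, 7}  B5 = {5, 7}  B6 = {3, 5}  B7 = {3, 8}  B8 = {1, 8}  B9 = {1, 10}
Tree: B1–B2, B2–B3, B3–B4, B4–B5, B5–B6, B6–B7, B7–B8, B8–B9
The largest bag has 2 vertices, giving width 1; this decomposition certifies tw(G) ≤ 1. Since G has at least one edge (e.g. 9–4), it is not an edgeless graph, so tw(G) ≥ 1. Therefore the treewidth is 1.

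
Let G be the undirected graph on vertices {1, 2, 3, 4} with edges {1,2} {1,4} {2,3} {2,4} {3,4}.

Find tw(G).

A width-2 tree decomposition is:
Bags: B1 = {1, 2, 4}  B2 = {2, 3, 4}
Tree: B1–B2
Every bag has size at most 3, so the width is 3 − 1 = 2 and tw(G) ≤ 2. Conversely, {1, 2, 4} is a clique of size 3, and the vertices of any clique must share a bag in every tree decomposition; so some bag has ≥ 3 vertices and tw(G) ≥ 2. Hence tw(G) = 2 exactly.

2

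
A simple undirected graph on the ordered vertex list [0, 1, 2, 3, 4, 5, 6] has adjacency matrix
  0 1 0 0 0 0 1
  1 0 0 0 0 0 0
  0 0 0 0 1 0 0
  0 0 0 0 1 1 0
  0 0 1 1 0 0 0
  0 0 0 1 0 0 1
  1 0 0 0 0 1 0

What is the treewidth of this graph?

A width-1 tree decomposition is:
Bags: B1 = {2, 4}  B2 = {3, 4}  B3 = {3, 5}  B4 = {5, 6}  B5 = {0, 6}  B6 = {0, 1}
Tree: B1–B2, B2–B3, B3–B4, B4–B5, B5–B6
The largest bag has 2 vertices, giving width 1; this decomposition certifies tw(G) ≤ 1. Since G has at least one edge (e.g. 2–4), it is not an edgeless graph, so tw(G) ≥ 1. Therefore the treewidth is 1.

1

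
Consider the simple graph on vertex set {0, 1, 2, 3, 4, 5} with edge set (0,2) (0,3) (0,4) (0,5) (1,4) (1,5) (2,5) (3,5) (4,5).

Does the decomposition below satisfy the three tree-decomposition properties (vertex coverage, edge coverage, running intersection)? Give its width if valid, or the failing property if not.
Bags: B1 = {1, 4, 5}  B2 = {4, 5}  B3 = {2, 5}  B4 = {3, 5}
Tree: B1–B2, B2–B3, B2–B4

No — vertex 0 appears in no bag.

A tree decomposition must satisfy three properties: every vertex lies in some bag; for every edge, both endpoints lie together in some bag; and for every vertex, the bags containing it form a connected subtree. Here vertex 0 appears in no bag, so the decomposition is invalid.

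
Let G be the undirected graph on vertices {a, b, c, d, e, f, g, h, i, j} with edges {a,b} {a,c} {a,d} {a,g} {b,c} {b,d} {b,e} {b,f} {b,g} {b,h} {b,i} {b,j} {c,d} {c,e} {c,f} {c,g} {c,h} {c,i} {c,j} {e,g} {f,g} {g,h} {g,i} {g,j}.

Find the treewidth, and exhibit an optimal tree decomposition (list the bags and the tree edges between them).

Every bag has size at most 4, so the width is 4 − 1 = 3 and tw(G) ≤ 3. On the other hand G contains the 4-clique {a, b, c, d}. A clique must lie in a single bag of any decomposition, so no decomposition can have width below 3. Therefore the treewidth is 3.

Treewidth 3.
One such decomposition:
Bags: B1 = {b, c, e, g}  B2 = {b, c, g, i}  B3 = {b, c, g, j}  B4 = {a, b, c, g}  B5 = {a, b, c, d}  B6 = {b, c, g, h}  B7 = {b, c, f, g}
Tree: B1–B2, B2–B3, B3–B4, B4–B5, B1–B6, B2–B7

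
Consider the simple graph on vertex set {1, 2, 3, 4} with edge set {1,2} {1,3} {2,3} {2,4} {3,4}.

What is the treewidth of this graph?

A width-2 tree decomposition is:
Bags: B1 = {2, 3, 4}  B2 = {1, 2, 3}
Tree: B1–B2
The largest bag has 3 vertices, giving width 2; this decomposition certifies tw(G) ≤ 2. On the other hand G contains the 3-clique {1, 2, 3}. A clique must lie in a single bag of any decomposition, so no decomposition can have width below 2. The upper and lower bounds meet at 2, so that is the treewidth.

2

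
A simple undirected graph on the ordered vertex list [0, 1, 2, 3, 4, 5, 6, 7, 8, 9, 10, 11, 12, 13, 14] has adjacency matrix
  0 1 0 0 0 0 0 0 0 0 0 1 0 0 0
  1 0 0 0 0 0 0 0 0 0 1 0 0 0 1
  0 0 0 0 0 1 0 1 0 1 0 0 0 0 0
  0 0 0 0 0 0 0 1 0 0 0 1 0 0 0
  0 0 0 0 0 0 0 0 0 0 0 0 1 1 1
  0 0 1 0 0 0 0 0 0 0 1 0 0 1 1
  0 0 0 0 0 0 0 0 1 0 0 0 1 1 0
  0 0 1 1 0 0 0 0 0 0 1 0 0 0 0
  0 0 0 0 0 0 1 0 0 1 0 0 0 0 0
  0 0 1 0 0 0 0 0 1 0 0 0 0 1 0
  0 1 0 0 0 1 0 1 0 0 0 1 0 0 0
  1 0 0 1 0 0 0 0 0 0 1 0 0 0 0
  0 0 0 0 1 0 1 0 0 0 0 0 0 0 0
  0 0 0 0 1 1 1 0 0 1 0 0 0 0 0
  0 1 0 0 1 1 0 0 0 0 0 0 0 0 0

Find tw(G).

A width-3 tree decomposition is:
Bags: B1 = {0, 1, 3, 11}  B2 = {1, 3, 10, 11}  B3 = {1, 3, 7, 10}  B4 = {1, 7, 10, 14}  B5 = {5, 7, 10, 14}  B6 = {2, 5, 7, 14}  B7 = {2, 4, 5, 14}  B8 = {2, 4, 5, 13}  B9 = {2, 4, 9, 13}  B10 = {4, 9, 12, 13}  B11 = {6, 9, 12, 13}  B12 = {6, 8, 9, 12}
Tree: B1–B2, B2–B3, B3–B4, B4–B5, B5–B6, B6–B7, B7–B8, B8–B9, B9–B10, B10–B11, B11–B12
Every bag has size at most 4, so the width is 4 − 1 = 3 and tw(G) ≤ 3. For the lower bound: the 4 vertex sets {0,3,11}, {1}, {10}, {2,5,7,14} are disjoint, each induces a connected subgraph, and every pair is joined by at least one edge of G. Contracting each set to a single vertex therefore yields K_{4} as a minor, and since treewidth is minor-monotone, tw(G) ≥ tw(K_{4}) = 3. Therefore the treewidth is 3.

3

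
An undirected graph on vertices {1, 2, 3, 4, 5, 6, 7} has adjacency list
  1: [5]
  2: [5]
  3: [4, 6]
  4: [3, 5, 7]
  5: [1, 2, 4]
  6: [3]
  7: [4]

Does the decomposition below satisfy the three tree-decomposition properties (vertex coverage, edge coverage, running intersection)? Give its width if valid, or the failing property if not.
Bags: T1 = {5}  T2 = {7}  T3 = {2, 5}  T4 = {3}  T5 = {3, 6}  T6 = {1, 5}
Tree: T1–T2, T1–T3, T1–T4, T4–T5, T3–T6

A tree decomposition must satisfy three properties: every vertex lies in some bag; for every edge, both endpoints lie together in some bag; and for every vertex, the bags containing it form a connected subtree. Here vertex 4 appears in no bag, so the decomposition is invalid.

No — vertex 4 appears in no bag.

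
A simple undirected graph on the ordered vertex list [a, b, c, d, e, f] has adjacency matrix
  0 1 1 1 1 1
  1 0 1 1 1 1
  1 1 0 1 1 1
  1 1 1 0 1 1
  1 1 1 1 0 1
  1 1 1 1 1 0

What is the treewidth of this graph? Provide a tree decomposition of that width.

With just one bag of size 6, the width is 6 − 1 = 5, so tw(G) ≤ 5. Conversely, {a, b, c, d, e, f} is a clique of size 6, and the vertices of any clique must share a bag in every tree decomposition; so some bag has ≥ 6 vertices and tw(G) ≥ 5. Therefore the treewidth is 5.

Treewidth 5.
One optimal decomposition is:
Bags: B1 = {a, b, c, d, e, f}
Tree: (single bag)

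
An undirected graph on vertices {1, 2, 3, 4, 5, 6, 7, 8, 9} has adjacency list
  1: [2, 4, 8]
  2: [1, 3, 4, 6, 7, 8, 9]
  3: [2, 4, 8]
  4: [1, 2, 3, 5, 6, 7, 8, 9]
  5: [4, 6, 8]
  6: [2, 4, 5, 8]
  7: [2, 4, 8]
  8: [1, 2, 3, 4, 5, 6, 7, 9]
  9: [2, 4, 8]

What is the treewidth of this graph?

A width-3 tree decomposition is:
Bags: B1 = {2, 4, 6, 8}  B2 = {2, 3, 4, 8}  B3 = {4, 5, 6, 8}  B4 = {2, 4, 7, 8}  B5 = {1, 2, 4, 8}  B6 = {2, 4, 8, 9}
Tree: B1–B2, B1–B3, B2–B4, B4–B5, B4–B6
Every bag has size at most 4, so the width is 4 − 1 = 3 and tw(G) ≤ 3. On the other hand G contains the 4-clique {1, 2, 4, 8}. A clique must lie in a single bag of any decomposition, so no decomposition can have width below 3. Therefore the treewidth is 3.

3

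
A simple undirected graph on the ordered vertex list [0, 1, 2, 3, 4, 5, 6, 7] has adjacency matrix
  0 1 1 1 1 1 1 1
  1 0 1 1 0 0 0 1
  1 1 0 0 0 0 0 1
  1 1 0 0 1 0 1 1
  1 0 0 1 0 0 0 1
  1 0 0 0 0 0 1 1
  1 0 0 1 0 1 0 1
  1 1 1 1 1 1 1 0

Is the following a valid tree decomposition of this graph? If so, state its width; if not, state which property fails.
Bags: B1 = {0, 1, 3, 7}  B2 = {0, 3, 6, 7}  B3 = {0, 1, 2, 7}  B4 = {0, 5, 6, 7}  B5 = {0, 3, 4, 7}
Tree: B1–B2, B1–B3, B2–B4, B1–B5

Yes; width 3.

Checking the three conditions: (i) the bags cover all of {0, 1, 2, 3, 4, 5, 6, 7}; (ii) for each edge, some bag contains both endpoints; (iii) the bags containing any fixed vertex form a subtree. All hold, so the decomposition is valid with width 4 − 1 = 3.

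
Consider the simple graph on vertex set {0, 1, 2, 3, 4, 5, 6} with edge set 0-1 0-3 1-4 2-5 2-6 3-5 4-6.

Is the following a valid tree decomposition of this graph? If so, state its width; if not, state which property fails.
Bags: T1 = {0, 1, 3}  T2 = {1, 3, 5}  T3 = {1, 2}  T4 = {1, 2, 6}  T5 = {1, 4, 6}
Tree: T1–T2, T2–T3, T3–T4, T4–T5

No — edge (5,2) lies in no bag.

A tree decomposition must satisfy three properties: every vertex lies in some bag; for every edge, both endpoints lie together in some bag; and for every vertex, the bags containing it form a connected subtree. Here edge (5,2) lies in no bag, so the decomposition is invalid.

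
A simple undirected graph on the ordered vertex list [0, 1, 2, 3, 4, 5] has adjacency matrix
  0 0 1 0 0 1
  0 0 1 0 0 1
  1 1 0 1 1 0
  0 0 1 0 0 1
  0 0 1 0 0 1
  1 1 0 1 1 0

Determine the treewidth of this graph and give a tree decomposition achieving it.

Each bag holds 3 vertices, so the decomposition has width 2, which upper-bounds the treewidth. The edges 5–1–2–4–5 form a cycle, so G is not a tree and its treewidth is at least 2. The upper and lower bounds meet at 2, so that is the treewidth.

Treewidth 2.
One such decomposition:
Bags: B1 = {1, 2, 5}  B2 = {2, 4, 5}  B3 = {0, 2, 5}  B4 = {2, 3, 5}
Tree: B1–B2, B2–B3, B3–B4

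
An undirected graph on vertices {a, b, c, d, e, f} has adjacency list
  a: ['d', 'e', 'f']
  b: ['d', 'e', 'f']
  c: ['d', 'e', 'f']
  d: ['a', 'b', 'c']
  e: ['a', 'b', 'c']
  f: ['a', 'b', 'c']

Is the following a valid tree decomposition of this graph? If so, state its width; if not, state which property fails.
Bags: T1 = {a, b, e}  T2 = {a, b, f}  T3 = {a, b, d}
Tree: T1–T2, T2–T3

A tree decomposition must satisfy three properties: every vertex lies in some bag; for every edge, both endpoints lie together in some bag; and for every vertex, the bags containing it form a connected subtree. Here vertex c appears in no bag, so the decomposition is invalid.

No — vertex c appears in no bag.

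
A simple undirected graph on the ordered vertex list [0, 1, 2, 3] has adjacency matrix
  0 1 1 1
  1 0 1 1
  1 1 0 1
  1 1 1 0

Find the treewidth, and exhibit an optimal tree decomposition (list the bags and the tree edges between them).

Treewidth 3.
One such decomposition:
Bags: B1 = {0, 1, 2, 3}
Tree: (single bag)

A single bag containing all 4 vertices is trivially a valid decomposition of width 3. For the lower bound, the 4 vertices {0, 1, 2, 3} are pairwise adjacent, and any tree decomposition puts a clique entirely inside one bag — forcing width ≥ 3. The upper and lower bounds meet at 3, so that is the treewidth.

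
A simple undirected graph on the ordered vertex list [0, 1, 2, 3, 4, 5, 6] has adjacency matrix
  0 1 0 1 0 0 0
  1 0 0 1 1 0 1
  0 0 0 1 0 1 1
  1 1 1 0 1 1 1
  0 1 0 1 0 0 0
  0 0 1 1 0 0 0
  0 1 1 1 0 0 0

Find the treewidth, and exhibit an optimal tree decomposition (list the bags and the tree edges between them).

Treewidth 2.
One optimal decomposition is:
Bags: B1 = {2, 3, 5}  B2 = {2, 3, 6}  B3 = {1, 3, 6}  B4 = {1, 3, 4}  B5 = {0, 1, 3}
Tree: B1–B2, B2–B3, B3–B4, B3–B5

Each bag holds 3 vertices, so the decomposition has width 2, which upper-bounds the treewidth. On the other hand G contains the 3-clique {0, 1, 3}. A clique must lie in a single bag of any decomposition, so no decomposition can have width below 2. The upper and lower bounds meet at 2, so that is the treewidth.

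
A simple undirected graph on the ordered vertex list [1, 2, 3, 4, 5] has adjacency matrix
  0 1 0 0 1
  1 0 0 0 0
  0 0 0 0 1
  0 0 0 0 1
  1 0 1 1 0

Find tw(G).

1

A width-1 tree decomposition is:
Bags: B1 = {1, 5}  B2 = {3, 5}  B3 = {1, 2}  B4 = {4, 5}
Tree: B1–B2, B1–B3, B2–B4
Each bag holds 2 vertices, so the decomposition has width 1, which upper-bounds the treewidth. Since G has at least one edge (e.g. 1–5), it is not an edgeless graph, so tw(G) ≥ 1. The upper and lower bounds meet at 1, so that is the treewidth.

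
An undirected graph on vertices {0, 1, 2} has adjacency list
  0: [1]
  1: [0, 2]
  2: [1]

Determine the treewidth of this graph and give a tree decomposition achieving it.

Treewidth 1.
One such decomposition:
Bags: B1 = {1, 2}  B2 = {0, 1}
Tree: B1–B2

Every bag has size at most 2, so the width is 2 − 1 = 1 and tw(G) ≤ 1. Since G has at least one edge (e.g. 2–1), it is not an edgeless graph, so tw(G) ≥ 1. Combining the bounds, tw(G) = 1.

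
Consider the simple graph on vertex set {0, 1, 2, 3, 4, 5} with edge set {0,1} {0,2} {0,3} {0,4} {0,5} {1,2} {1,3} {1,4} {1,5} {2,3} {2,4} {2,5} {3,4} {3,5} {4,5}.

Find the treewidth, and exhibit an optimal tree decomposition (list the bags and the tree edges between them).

With just one bag of size 6, the width is 6 − 1 = 5, so tw(G) ≤ 5. Conversely, {0, 1, 2, 3, 4, 5} is a clique of size 6, and the vertices of any clique must share a bag in every tree decomposition; so some bag has ≥ 6 vertices and tw(G) ≥ 5. Hence tw(G) = 5 exactly.

Treewidth 5.
One such decomposition:
Bags: B1 = {0, 1, 2, 3, 4, 5}
Tree: (single bag)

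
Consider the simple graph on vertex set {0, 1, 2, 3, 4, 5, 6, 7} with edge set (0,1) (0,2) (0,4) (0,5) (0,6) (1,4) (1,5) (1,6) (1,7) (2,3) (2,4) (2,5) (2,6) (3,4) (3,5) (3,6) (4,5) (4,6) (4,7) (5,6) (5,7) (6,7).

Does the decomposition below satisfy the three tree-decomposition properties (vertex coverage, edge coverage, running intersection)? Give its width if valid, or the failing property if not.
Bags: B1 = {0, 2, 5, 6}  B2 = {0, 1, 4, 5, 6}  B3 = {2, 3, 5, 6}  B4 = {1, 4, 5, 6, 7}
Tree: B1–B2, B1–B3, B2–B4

A tree decomposition must satisfy three properties: every vertex lies in some bag; for every edge, both endpoints lie together in some bag; and for every vertex, the bags containing it form a connected subtree. Here edge (4,2) lies in no bag, so the decomposition is invalid.

No — edge (4,2) lies in no bag.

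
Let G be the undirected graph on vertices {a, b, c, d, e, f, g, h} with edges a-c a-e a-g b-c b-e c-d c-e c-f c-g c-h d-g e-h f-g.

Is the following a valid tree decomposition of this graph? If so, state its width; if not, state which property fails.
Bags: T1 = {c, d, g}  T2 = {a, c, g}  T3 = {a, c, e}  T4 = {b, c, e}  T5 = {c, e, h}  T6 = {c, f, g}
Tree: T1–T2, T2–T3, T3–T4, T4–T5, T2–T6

Yes; width 2.

Checking the three conditions: (i) the bags cover all of {a, b, c, d, e, f, g, h}; (ii) for each edge, some bag contains both endpoints; (iii) the bags containing any fixed vertex form a subtree. All hold, so the decomposition is valid with width 3 − 1 = 2.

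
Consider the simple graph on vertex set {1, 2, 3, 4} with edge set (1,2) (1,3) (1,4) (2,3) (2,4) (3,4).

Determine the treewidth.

A width-3 tree decomposition is:
Bags: B1 = {1, 2, 3, 4}
Tree: (single bag)
With just one bag of size 4, the width is 4 − 1 = 3, so tw(G) ≤ 3. Conversely, {1, 2, 3, 4} is a clique of size 4, and the vertices of any clique must share a bag in every tree decomposition; so some bag has ≥ 4 vertices and tw(G) ≥ 3. Hence tw(G) = 3 exactly.

3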